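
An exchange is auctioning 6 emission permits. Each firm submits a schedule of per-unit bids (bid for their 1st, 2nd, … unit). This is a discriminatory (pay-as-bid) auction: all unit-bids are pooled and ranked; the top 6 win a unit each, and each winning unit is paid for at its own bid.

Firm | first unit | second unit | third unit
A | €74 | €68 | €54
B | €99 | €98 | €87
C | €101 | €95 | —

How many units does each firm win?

Pooled unit-bids ranked (top 6): 101 (C-1), 99 (B-1), 98 (B-2), 95 (C-2), 87 (B-3), 74 (A-1)
Next rejected bid: €68 (not a price — pay-as-bid).
Allocation: A 1, B 3, C 2.

A 1, B 3, C 2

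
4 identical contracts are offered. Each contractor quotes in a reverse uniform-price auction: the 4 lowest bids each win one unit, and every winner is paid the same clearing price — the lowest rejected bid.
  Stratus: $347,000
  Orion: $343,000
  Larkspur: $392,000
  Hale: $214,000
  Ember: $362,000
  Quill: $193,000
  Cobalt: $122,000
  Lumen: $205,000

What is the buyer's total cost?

Sorting: 122,000 (Cobalt), 193,000 (Quill), 205,000 (Lumen), 214,000 (Hale), 343,000 (Orion), 347,000 (Stratus), …
The 4 lowest are Cobalt, Quill, Lumen, Hale.
Lowest unsuccessful bid: $343,000 → clearing price.
Total cost = 4 × $343,000 = $1,372,000.

Total cost: $1,372,000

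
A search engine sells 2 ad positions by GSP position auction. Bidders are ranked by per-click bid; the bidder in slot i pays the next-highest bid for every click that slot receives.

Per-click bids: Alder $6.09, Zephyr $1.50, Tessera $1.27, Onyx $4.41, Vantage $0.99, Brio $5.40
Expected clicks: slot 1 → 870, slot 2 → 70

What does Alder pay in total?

Per-click bids in order: $6.09 (Alder) > $5.40 (Brio) > $4.41 (Onyx) > …
Alder holds slot 1 → pays next bid $5.40 × 870 clicks = $4698.00.

Alder pays $4698.00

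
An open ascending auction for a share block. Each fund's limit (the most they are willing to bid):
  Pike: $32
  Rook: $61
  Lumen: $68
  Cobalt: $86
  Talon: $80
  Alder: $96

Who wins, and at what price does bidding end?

Sorting limits: 96 (Alder) > 86 (Cobalt) > 80 (Talon) > 68 (Lumen) > 61 (Rook) > 32 (Pike)
Cobalt is the last rival to drop out, at $86; Alder remains and wins at that price.

Alder wins at $86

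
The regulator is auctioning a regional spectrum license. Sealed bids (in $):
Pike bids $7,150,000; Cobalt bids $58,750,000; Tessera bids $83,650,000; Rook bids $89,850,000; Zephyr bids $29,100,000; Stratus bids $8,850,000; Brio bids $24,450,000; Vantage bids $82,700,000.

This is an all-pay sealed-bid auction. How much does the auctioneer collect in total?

Bids ranked: 89,850,000 (Rook) > 83,650,000 (Tessera) > 82,700,000 (Vantage) > 58,750,000 (Cobalt) > 29,100,000 (Zephyr) > 24,450,000 (Brio) > …
Every bidder forfeits their bid regardless of winning.
Revenue = 7,150,000 + 58,750,000 + 83,650,000 + 89,850,000 + 29,100,000 + 8,850,000 + 24,450,000 + 82,700,000 = $384,500,000.

Total revenue: $384,500,000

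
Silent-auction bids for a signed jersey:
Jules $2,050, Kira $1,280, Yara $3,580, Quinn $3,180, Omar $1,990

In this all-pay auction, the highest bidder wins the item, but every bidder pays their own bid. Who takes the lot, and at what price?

Yara pays $3,580

Rule: the highest bidder wins the item, but every bidder pays their own bid.
Bids ranked: 3,580 (Yara) > 3,180 (Quinn) > 2,050 (Jules) > 1,990 (Omar) > 1,280 (Kira)
Yara is highest and takes the item; every bidder forfeits their bid.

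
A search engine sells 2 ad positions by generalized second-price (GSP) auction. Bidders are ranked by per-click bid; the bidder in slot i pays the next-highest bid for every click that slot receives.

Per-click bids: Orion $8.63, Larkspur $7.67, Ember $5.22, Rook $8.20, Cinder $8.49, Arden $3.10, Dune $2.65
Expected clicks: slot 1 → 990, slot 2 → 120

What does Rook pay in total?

Per-click bids in order: $8.63 (Orion) > $8.49 (Cinder) > $8.20 (Rook) > …
Rook ranks below slot 2 → no slot, pays nothing.

Rook pays $0.00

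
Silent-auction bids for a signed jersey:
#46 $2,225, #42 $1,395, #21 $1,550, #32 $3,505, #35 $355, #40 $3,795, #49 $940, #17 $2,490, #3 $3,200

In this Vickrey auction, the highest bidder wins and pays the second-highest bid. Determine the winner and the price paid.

Rule: the highest bidder wins and pays the second-highest bid.
Sorting bids: 3,795 (#40) > 3,505 (#32) > 3,200 (#3) > 2,490 (#17) > 2,225 (#46) > 1,550 (#21) > …
#40 wins with the highest bid; price is set by the runner-up at $3,505.

#40 pays $3,505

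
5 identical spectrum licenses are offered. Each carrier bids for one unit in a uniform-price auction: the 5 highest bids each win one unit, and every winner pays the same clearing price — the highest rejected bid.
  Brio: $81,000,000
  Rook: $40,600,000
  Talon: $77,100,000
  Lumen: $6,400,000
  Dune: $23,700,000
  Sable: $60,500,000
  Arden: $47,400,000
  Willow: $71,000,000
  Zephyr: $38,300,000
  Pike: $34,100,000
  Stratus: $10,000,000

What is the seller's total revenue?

Total revenue: $203,000,000

Bids ranked high→low: 81,000,000 (Brio), 77,100,000 (Talon), 71,000,000 (Willow), 60,500,000 (Sable), 47,400,000 (Arden), 40,600,000 (Rook), 38,300,000 (Zephyr), …
The 5 highest are Brio, Talon, Willow, Sable, Arden.
First losing bid is Rook's $40,600,000, which sets the uniform price.
Total revenue = 5 × $40,600,000 = $203,000,000.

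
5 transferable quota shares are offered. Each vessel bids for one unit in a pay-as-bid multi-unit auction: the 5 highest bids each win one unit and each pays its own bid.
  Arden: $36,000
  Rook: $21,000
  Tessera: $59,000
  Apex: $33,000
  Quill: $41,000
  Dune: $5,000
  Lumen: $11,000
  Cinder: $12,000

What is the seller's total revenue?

Ordering the bids: 59,000 (Tessera), 41,000 (Quill), 36,000 (Arden), 33,000 (Apex), 21,000 (Rook), 12,000 (Cinder), 11,000 (Lumen), …
Top 5: Tessera, Quill, Arden, Apex, Rook.
Total revenue = 59,000 + 41,000 + 36,000 + 33,000 + 21,000 = $190,000.

Total revenue: $190,000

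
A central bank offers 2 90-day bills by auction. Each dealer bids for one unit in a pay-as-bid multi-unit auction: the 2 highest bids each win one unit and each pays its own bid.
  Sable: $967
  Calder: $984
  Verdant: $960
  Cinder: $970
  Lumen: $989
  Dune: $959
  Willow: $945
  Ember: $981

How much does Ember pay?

Ember pays $0

Ordering the bids: 989 (Lumen), 984 (Calder), 981 (Ember), 970 (Cinder), …
Winners (2 units): Lumen, Calder.
Ember does not win → $0.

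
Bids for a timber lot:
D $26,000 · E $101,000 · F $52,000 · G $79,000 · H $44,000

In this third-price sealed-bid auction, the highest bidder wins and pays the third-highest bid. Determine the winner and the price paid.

E pays $52,000

Bids in order: 101,000 (E) > 79,000 (G) > 52,000 (F) > 44,000 (H) > 26,000 (D)
E wins; payment is bid #3 in the ranking = $52,000.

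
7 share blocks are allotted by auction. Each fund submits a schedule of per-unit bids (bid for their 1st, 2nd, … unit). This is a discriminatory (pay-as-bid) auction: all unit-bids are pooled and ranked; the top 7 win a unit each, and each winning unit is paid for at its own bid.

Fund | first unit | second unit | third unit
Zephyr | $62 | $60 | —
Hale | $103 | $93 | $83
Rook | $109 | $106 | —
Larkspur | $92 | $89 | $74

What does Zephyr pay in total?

Zephyr pays $0

Merging the schedules and taking the best 7: 109 (Rook-1), 106 (Rook-2), 103 (Hale-1), 93 (Hale-2), 92 (Larkspur-1), 89 (Larkspur-2), 83 (Hale-3)
Next rejected bid: $74 (not a price — pay-as-bid).
Zephyr wins no units.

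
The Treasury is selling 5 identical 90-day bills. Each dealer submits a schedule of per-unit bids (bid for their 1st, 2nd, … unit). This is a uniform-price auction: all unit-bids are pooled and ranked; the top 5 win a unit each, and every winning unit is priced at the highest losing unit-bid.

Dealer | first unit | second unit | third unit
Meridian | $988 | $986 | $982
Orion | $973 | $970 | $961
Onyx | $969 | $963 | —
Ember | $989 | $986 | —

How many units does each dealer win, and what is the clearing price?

Pooled unit-bids ranked (top 5): 989 (Ember-1), 988 (Meridian-1), 986 (Meridian-2), 986 (Ember-2), 982 (Meridian-3)
First bid not allocated: $973.
Allocation: Ember 2, Meridian 3.

Ember 2, Meridian 3; clearing price $973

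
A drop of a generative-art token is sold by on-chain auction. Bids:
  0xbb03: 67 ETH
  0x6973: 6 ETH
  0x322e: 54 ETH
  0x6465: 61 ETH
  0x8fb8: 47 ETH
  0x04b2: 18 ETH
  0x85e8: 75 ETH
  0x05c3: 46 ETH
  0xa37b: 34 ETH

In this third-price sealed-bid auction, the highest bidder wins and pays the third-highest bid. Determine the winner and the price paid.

0x85e8 pays 61 ETH

Sorting bids: 75 (0x85e8) > 67 (0xbb03) > 61 (0x6465) > 54 (0x322e) > 47 (0x8fb8) > 46 (0x05c3) > …
0x85e8 wins; payment is bid #3 in the ranking = 61 ETH.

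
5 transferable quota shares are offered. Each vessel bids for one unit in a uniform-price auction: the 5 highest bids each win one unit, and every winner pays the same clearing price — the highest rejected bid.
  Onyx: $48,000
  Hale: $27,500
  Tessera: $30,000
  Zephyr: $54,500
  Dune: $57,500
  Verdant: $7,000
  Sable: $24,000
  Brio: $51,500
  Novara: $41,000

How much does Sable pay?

Bids ranked high→low: 57,500 (Dune), 54,500 (Zephyr), 51,500 (Brio), 48,000 (Onyx), 41,000 (Novara), 30,000 (Tessera), 27,500 (Hale), …
Winners (5 units): Dune, Zephyr, Brio, Onyx, Novara.
Clearing price = highest rejected bid = $30,000.
Sable does not win → pays $0.

Sable pays $0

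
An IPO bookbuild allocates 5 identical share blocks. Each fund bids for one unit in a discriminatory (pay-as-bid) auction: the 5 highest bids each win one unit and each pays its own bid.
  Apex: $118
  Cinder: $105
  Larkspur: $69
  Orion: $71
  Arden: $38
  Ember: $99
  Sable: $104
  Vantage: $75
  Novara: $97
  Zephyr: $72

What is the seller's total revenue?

Sorting: 118 (Apex), 105 (Cinder), 104 (Sable), 99 (Ember), 97 (Novara), 75 (Vantage), 72 (Zephyr), …
The 5 highest are Apex, Cinder, Sable, Ember, Novara.
Total revenue = 118 + 105 + 104 + 99 + 97 = $523.

Total revenue: $523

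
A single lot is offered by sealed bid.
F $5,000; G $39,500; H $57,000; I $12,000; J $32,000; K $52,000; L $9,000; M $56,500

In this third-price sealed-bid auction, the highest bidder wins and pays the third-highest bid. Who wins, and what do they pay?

Bids ranked: 57,000 (H) > 56,500 (M) > 52,000 (K) > 39,500 (G) > 32,000 (J) > 12,000 (I) > …
H wins; payment is bid #3 in the ranking = $52,000.

H pays $52,000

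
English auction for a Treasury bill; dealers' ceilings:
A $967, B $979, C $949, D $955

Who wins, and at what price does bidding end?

B wins at $967

Rule: the price rises until one bidder remains; the winner pays the price at which the last rival dropped out.
Sorting limits: 979 (B) > 967 (A) > 955 (D) > 949 (C)
Bidding ends when A exits at $967; B takes it.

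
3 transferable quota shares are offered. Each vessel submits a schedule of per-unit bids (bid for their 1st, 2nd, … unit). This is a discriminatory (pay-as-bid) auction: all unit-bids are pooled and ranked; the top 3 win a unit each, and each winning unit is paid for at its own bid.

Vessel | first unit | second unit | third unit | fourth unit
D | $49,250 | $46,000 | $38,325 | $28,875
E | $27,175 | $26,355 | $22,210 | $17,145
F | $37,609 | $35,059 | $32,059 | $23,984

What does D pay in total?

Merging the schedules and taking the best 3: 49,250 (D-1), 46,000 (D-2), 38,325 (D-3)
Next rejected bid: $37,609 (not a price — pay-as-bid).
D's winning unit-bids: 49,250 + 46,000 + 38,325 = $133,575.

D pays $133,575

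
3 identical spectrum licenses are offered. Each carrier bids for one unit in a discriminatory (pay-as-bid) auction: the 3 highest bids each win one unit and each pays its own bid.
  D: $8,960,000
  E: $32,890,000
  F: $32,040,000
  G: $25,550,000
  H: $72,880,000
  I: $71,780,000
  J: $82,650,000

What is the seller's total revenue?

Total revenue: $227,310,000

Sorting: 82,650,000 (J), 72,880,000 (H), 71,780,000 (I), 32,890,000 (E), 32,040,000 (F), …
Winners (3 units): J, H, I.
Total revenue = 82,650,000 + 72,880,000 + 71,780,000 = $227,310,000.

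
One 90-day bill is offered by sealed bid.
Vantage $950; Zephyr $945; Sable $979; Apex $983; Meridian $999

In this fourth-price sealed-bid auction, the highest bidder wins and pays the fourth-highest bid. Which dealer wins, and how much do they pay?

Sorting bids: 999 (Meridian) > 983 (Apex) > 979 (Sable) > 950 (Vantage) > 945 (Zephyr)
Meridian wins; payment is bid #4 in the ranking = $950.

Meridian pays $950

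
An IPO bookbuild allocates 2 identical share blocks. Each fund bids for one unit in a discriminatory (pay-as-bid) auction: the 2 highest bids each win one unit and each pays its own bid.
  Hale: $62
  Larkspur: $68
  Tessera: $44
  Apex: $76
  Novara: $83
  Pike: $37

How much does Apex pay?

Bids ranked high→low: 83 (Novara), 76 (Apex), 68 (Larkspur), 62 (Hale), …
Top 2: Novara, Apex.
Apex wins → own bid $76.

Apex pays $76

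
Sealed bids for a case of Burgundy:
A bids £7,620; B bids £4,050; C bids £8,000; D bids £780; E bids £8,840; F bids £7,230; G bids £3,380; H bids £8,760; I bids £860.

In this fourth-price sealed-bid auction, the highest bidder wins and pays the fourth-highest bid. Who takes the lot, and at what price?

E pays £7,620

Sorting bids: 8,840 (E) > 8,760 (H) > 8,000 (C) > 7,620 (A) > 7,230 (F) > 4,050 (B) > …
E is highest; pays the fourth-highest bid, £7,620.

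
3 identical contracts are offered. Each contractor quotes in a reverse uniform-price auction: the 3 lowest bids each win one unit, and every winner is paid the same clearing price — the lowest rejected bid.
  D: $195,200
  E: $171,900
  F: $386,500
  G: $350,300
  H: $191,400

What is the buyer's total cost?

Total cost: $1,050,900

Bids ranked low→high: 171,900 (E), 191,400 (H), 195,200 (D), 350,300 (G), 386,500 (F)
Winners (3 units): E, H, D.
Lowest unsuccessful bid: $350,300 → clearing price.
Total cost = 3 × $350,300 = $1,050,900.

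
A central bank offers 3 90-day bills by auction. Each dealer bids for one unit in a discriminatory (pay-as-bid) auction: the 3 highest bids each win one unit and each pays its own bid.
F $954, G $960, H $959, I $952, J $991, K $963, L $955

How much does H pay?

Ordering the bids: 991 (J), 963 (K), 960 (G), 959 (H), 955 (L), …
Top 3: J, K, G.
H does not win → $0.

H pays $0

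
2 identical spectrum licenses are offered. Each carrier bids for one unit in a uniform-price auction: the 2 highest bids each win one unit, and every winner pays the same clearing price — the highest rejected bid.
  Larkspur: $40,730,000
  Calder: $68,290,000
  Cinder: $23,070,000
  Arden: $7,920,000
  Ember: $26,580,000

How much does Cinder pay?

Sorting: 68,290,000 (Calder), 40,730,000 (Larkspur), 26,580,000 (Ember), 23,070,000 (Cinder), …
The 2 highest are Calder, Larkspur.
Highest unsuccessful bid: $26,580,000 → clearing price.
Cinder does not win → pays $0.

Cinder pays $0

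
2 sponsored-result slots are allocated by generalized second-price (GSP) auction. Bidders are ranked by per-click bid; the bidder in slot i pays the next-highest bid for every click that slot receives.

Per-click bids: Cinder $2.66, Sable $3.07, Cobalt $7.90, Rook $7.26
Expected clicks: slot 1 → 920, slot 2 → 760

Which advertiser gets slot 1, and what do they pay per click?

Cobalt; $7.26 per click

Ranked by bid: $7.90 (Cobalt) > $7.26 (Rook) > $3.07 (Sable) > …
Slot 1 goes to the first-ranked bidder, Cobalt, who pays the next bid down: $7.26/click.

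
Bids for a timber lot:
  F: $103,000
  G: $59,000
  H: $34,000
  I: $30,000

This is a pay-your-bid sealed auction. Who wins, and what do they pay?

Sorting bids: 103,000 (F) > 59,000 (G) > 34,000 (H) > 30,000 (I)
F is highest → pays own bid, $103,000.

F pays $103,000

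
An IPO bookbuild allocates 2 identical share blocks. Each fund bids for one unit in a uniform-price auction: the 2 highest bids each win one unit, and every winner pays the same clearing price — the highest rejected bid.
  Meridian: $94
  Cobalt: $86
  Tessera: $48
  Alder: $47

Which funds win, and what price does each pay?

Meridian, Cobalt; each pays $48

Bids ranked high→low: 94 (Meridian), 86 (Cobalt), 48 (Tessera), 47 (Alder)
The 2 highest are Meridian, Cobalt.
Highest unsuccessful bid: $48 → clearing price.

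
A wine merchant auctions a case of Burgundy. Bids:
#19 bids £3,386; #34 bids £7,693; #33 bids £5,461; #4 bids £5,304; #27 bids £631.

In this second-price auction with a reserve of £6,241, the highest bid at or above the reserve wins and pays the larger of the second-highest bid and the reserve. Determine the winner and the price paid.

#34 pays £6,241

Bids ranked: 7,693 (#34) > 5,461 (#33) > 5,304 (#4) > 3,386 (#19) > 631 (#27)
Highest eligible bid: #34 at £7,693.
Second-highest bid £5,461 is below the reserve £6,241, so the reserve binds → payment £6,241.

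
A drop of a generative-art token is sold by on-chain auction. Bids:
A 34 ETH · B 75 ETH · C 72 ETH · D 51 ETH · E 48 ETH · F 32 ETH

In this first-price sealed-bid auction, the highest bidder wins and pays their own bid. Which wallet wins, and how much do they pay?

Rule: the highest bidder wins and pays their own bid.
Bids in order: 75 (B) > 72 (C) > 51 (D) > 48 (E) > 34 (A) > 32 (F)
B is highest → pays own bid, 75 ETH.

B pays 75 ETH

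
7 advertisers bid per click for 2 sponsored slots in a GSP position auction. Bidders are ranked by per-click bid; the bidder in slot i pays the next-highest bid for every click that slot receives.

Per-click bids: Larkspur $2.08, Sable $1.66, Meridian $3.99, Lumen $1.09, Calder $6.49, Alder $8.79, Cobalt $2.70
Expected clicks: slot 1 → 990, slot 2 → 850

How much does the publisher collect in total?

Sorting advertisers: $8.79 (Alder) > $6.49 (Calder) > $3.99 (Meridian) > …
Slot 1: Alder pays $6.49 × 990 = $6425.10
Slot 2: Calder pays $3.99 × 850 = $3391.50
Total = $9816.60

Total revenue: $9816.60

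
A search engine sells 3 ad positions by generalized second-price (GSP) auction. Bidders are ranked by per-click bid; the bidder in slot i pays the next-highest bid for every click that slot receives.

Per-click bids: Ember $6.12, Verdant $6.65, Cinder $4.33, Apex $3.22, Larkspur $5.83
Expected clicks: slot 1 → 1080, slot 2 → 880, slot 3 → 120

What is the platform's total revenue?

Total revenue: $12259.60

Sorting advertisers: $6.65 (Verdant) > $6.12 (Ember) > $5.83 (Larkspur) > $4.33 (Cinder) > …
Slot 1: Verdant pays $6.12 × 1080 = $6609.60
Slot 2: Ember pays $5.83 × 880 = $5130.40
Slot 3: Larkspur pays $4.33 × 120 = $519.60
Total = $12259.60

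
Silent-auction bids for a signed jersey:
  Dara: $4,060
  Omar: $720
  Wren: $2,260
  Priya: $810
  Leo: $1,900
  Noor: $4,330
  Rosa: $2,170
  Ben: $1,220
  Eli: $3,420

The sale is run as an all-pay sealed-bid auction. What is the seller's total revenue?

Bids in order: 4,330 (Noor) > 4,060 (Dara) > 3,420 (Eli) > 2,260 (Wren) > 2,170 (Rosa) > 1,900 (Leo) > …
Noor wins with the top bid; all bids are sunk regardless.
Every bidder forfeits their bid regardless of winning.
Revenue = 4,060 + 720 + 2,260 + 810 + 1,900 + 4,330 + 2,170 + 1,220 + 3,420 = $20,890.

Total revenue: $20,890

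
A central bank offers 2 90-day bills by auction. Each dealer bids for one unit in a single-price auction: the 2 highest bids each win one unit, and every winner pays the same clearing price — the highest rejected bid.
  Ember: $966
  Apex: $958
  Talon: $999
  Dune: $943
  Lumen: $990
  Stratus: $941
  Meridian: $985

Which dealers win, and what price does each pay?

Bids ranked high→low: 999 (Talon), 990 (Lumen), 985 (Meridian), 966 (Ember), …
The 2 highest are Talon, Lumen.
First losing bid is Meridian's $985, which sets the uniform price.

Talon, Lumen; each pays $985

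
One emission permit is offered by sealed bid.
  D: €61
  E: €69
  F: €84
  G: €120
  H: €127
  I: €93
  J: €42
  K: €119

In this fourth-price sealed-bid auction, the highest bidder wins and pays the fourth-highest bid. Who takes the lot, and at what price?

H pays €93

Fourth-price sealed-bid auction: the highest bidder wins and pays the fourth-highest bid.
Bids ranked: 127 (H) > 120 (G) > 119 (K) > 93 (I) > 84 (F) > 69 (E) > …
H is highest; pays the fourth-highest bid, €93.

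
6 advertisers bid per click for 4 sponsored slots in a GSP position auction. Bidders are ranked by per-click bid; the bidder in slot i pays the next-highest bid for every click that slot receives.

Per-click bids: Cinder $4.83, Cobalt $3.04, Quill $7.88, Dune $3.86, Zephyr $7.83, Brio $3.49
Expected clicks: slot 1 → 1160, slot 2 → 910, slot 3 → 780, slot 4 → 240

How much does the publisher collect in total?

Ranked by bid: $7.88 (Quill) > $7.83 (Zephyr) > $4.83 (Cinder) > $3.86 (Dune) > $3.49 (Brio) > …
Slot 1: Quill pays $7.83 × 1160 = $9082.80
Slot 2: Zephyr pays $4.83 × 910 = $4395.30
Slot 3: Cinder pays $3.86 × 780 = $3010.80
Slot 4: Dune pays $3.49 × 240 = $837.60
Total = $17326.50

Total revenue: $17326.50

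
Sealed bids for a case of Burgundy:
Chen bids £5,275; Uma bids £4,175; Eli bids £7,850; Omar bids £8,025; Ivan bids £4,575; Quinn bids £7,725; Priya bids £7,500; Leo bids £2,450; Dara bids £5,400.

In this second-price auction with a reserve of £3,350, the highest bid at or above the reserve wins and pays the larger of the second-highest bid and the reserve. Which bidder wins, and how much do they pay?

Omar pays £7,850

Rule: the highest bid at or above the reserve wins and pays the larger of the second-highest bid and the reserve.
Bids in order: 8,025 (Omar) > 7,850 (Eli) > 7,725 (Quinn) > 7,500 (Priya) > 5,400 (Dara) > 5,275 (Chen) > …
Omar has the top bid at or above the reserve (£8,025).
max(second-highest £7,850, reserve £3,350) = £7,850; the reserve does not bind.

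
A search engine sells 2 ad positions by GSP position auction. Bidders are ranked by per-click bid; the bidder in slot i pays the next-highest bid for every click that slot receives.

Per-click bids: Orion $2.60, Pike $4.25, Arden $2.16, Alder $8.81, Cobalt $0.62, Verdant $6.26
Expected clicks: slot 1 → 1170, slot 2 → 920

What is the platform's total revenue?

Total revenue: $11234.20

Ranked by bid: $8.81 (Alder) > $6.26 (Verdant) > $4.25 (Pike) > …
Slot 1: Alder pays $6.26 × 1170 = $7324.20
Slot 2: Verdant pays $4.25 × 920 = $3910.00
Total = $11234.20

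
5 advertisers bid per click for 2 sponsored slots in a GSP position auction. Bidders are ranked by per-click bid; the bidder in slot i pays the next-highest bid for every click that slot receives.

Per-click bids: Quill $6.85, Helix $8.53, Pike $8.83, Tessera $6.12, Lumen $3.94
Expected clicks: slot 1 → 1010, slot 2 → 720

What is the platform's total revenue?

Total revenue: $13547.30

Sorting advertisers: $8.83 (Pike) > $8.53 (Helix) > $6.85 (Quill) > …
Slot 1: Pike pays $8.53 × 1010 = $8615.30
Slot 2: Helix pays $6.85 × 720 = $4932.00
Total = $13547.30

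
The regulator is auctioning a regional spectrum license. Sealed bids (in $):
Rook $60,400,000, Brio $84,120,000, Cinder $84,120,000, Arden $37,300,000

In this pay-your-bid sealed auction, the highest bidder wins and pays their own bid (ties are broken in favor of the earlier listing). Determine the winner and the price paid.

Brio pays $84,120,000

Rule: the highest bidder wins and pays their own bid.
Bids ranked: 84,120,000 (Brio) > 84,120,000 (Cinder) > 60,400,000 (Rook) > 37,300,000 (Arden)
Brio and Cinder tie at $84,120,000; tie-break gives it to Brio.
Brio has the highest bid and pays exactly that: $84,120,000.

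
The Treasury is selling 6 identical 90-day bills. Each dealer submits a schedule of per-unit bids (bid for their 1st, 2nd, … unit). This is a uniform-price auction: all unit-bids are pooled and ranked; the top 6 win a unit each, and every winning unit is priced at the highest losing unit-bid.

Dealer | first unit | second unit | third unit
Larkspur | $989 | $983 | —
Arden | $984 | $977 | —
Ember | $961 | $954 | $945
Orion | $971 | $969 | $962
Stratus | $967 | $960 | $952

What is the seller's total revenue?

Total revenue: $5,802

Merging the schedules and taking the best 6: 989 (Larkspur-1), 984 (Arden-1), 983 (Larkspur-2), 977 (Arden-2), 971 (Orion-1), 969 (Orion-2)
The (k+1)-th unit-bid is $967.
Allocation: Arden 2, Larkspur 2, Orion 2. Every unit priced at $967.
Revenue = 6 × 967 = $5,802.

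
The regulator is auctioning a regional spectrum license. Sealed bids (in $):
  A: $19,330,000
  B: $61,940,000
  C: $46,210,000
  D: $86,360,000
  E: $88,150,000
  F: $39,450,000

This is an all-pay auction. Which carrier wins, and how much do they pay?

E pays $88,150,000

Rule: the highest bidder wins the item, but every bidder pays their own bid.
Bids ranked: 88,150,000 (E) > 86,360,000 (D) > 61,940,000 (B) > 46,210,000 (C) > 39,450,000 (F) > 19,330,000 (A)
E wins with the top bid; all bids are sunk regardless.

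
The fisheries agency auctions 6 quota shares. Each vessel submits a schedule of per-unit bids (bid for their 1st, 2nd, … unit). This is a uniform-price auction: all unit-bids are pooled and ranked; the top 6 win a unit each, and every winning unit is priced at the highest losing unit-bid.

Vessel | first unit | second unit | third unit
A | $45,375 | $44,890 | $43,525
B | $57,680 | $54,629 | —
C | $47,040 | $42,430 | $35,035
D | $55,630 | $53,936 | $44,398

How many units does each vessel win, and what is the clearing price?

A 1, B 2, C 1, D 2; clearing price $44,890

All unit-bids, highest first — top 6: 57,680 (B-1), 55,630 (D-1), 54,629 (B-2), 53,936 (D-2), 47,040 (C-1), 45,375 (A-1)
Highest rejected unit-bid = $44,890.
Allocation: A 1, B 2, C 1, D 2.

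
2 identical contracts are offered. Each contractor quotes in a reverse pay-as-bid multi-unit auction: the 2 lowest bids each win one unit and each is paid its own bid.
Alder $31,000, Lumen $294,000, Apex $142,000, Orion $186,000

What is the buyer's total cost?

Total cost: $173,000

Sorting: 31,000 (Alder), 142,000 (Apex), 186,000 (Orion), 294,000 (Lumen)
Winners (2 units): Alder, Apex.
Total cost = 31,000 + 142,000 = $173,000.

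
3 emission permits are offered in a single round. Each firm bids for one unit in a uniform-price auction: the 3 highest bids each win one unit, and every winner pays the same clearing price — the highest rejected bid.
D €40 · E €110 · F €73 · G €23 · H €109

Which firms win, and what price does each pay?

E, H, F; each pays €40

Ordering the bids: 110 (E), 109 (H), 73 (F), 40 (D), 23 (G)
Winners (3 units): E, H, F.
Highest unsuccessful bid: €40 → clearing price.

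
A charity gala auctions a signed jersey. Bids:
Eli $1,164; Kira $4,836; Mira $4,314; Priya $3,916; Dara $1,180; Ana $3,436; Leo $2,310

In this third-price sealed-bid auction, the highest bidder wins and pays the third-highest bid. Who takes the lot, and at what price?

Bids in order: 4,836 (Kira) > 4,314 (Mira) > 3,916 (Priya) > 3,436 (Ana) > 2,310 (Leo) > 1,180 (Dara) > …
Kira wins; payment is bid #3 in the ranking = $3,916.

Kira pays $3,916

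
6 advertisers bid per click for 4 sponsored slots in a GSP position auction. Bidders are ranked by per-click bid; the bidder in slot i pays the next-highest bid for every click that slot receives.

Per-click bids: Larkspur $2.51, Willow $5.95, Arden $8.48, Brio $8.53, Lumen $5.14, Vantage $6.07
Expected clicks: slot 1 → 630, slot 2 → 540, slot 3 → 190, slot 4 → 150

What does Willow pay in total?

Willow pays $771.00

Per-click bids in order: $8.53 (Brio) > $8.48 (Arden) > $6.07 (Vantage) > $5.95 (Willow) > $5.14 (Lumen) > …
Willow holds slot 4 → pays next bid $5.14 × 150 clicks = $771.00.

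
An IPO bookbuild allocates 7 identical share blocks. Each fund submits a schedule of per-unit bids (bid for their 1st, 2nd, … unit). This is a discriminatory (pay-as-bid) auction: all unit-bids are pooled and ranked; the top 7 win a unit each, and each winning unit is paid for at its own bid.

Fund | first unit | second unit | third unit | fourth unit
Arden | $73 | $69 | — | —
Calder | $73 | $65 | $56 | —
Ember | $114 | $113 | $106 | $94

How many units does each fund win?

Merging the schedules and taking the best 7: 114 (Ember-1), 113 (Ember-2), 106 (Ember-3), 94 (Ember-4), 73 (Arden-1), 73 (Calder-1), 69 (Arden-2)
Next rejected bid: $65 (not a price — pay-as-bid).
Allocation: Arden 2, Calder 1, Ember 4.

Arden 2, Calder 1, Ember 4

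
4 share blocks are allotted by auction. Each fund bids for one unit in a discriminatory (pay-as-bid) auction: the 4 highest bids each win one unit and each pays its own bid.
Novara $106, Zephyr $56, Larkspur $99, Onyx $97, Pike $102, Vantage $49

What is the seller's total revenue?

Bids ranked high→low: 106 (Novara), 102 (Pike), 99 (Larkspur), 97 (Onyx), 56 (Zephyr), 49 (Vantage)
The 4 highest are Novara, Pike, Larkspur, Onyx.
Total revenue = 106 + 102 + 99 + 97 = $404.

Total revenue: $404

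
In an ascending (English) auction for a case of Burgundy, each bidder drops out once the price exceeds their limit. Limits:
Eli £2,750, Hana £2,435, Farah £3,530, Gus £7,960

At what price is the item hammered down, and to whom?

Limits in order: 7,960 (Gus) > 3,530 (Farah) > 2,750 (Eli) > 2,435 (Hana)
Bidding ends when Farah exits at £3,530; Gus takes it.

Gus wins at £3,530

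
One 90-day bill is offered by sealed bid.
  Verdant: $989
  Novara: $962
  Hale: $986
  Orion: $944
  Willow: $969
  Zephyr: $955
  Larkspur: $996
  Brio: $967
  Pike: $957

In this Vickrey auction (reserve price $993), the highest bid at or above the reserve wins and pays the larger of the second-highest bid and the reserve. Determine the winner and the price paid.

Vickrey auction (reserve price $993): the highest bid at or above the reserve wins and pays the larger of the second-highest bid and the reserve.
Sorting bids: 996 (Larkspur) > 989 (Verdant) > 986 (Hale) > 969 (Willow) > 967 (Brio) > 962 (Novara) > …
Larkspur has the top bid at or above the reserve ($996).
Second-highest bid $989 is below the reserve $993, so the reserve binds → payment $993.

Larkspur pays $993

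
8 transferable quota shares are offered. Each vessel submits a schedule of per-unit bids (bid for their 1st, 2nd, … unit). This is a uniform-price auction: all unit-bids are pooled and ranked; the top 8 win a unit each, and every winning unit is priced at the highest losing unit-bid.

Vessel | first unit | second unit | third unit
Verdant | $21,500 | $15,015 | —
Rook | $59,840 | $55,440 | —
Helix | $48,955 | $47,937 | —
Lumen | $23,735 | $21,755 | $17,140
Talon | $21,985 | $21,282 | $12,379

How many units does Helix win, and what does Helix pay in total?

All unit-bids, highest first — top 8: 59,840 (Rook-1), 55,440 (Rook-2), 48,955 (Helix-1), 47,937 (Helix-2), 23,735 (Lumen-1), 21,985 (Talon-1), 21,755 (Lumen-2), 21,500 (Verdant-1)
First bid not allocated: $21,282.
Helix wins 2 unit(s) at $21,282 each.

Helix: 2 units, pays $42,564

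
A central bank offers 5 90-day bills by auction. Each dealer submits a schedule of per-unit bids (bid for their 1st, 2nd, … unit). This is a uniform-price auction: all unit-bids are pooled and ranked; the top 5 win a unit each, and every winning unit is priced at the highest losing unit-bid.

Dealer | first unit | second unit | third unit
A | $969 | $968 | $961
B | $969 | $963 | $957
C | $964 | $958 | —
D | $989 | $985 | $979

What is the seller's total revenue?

Total revenue: $4,840

Merging the schedules and taking the best 5: 989 (D-1), 985 (D-2), 979 (D-3), 969 (A-1), 969 (B-1)
The (k+1)-th unit-bid is $968.
Allocation: A 1, B 1, D 3. Every unit priced at $968.
Revenue = 5 × 968 = $4,840.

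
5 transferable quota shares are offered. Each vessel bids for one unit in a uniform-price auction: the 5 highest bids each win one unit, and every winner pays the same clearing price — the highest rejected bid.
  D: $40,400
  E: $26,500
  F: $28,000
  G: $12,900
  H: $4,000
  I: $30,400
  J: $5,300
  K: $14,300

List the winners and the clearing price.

Ordering the bids: 40,400 (D), 30,400 (I), 28,000 (F), 26,500 (E), 14,300 (K), 12,900 (G), 5,300 (J), …
The 5 highest are D, I, F, E, K.
Highest unsuccessful bid: $12,900 → clearing price.

D, I, F, E, K; each pays $12,900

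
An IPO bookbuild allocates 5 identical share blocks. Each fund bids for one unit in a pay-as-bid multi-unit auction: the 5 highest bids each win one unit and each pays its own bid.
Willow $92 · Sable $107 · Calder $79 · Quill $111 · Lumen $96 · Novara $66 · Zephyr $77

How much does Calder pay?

Ordering the bids: 111 (Quill), 107 (Sable), 96 (Lumen), 92 (Willow), 79 (Calder), 77 (Zephyr), 66 (Novara)
Winners (5 units): Quill, Sable, Lumen, Willow, Calder.
Calder wins → own bid $79.

Calder pays $79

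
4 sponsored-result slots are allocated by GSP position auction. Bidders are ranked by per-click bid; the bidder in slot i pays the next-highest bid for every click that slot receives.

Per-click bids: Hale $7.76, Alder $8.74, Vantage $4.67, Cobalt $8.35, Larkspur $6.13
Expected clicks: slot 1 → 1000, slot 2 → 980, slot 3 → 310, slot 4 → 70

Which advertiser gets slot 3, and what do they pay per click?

Sorting advertisers: $8.74 (Alder) > $8.35 (Cobalt) > $7.76 (Hale) > $6.13 (Larkspur) > $4.67 (Vantage)
Slot 3 goes to the third-ranked bidder, Hale, who pays the next bid down: $6.13/click.

Hale; $6.13 per click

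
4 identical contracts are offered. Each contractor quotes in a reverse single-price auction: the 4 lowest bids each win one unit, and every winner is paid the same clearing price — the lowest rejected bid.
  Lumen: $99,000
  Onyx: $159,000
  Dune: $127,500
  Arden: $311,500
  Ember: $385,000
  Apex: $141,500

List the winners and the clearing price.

Bids ranked low→high: 99,000 (Lumen), 127,500 (Dune), 141,500 (Apex), 159,000 (Onyx), 311,500 (Arden), 385,000 (Ember)
Lowest 4: Lumen, Dune, Apex, Onyx.
First losing bid is Arden's $311,500, which sets the uniform price.

Lumen, Dune, Apex, Onyx; each is paid $311,500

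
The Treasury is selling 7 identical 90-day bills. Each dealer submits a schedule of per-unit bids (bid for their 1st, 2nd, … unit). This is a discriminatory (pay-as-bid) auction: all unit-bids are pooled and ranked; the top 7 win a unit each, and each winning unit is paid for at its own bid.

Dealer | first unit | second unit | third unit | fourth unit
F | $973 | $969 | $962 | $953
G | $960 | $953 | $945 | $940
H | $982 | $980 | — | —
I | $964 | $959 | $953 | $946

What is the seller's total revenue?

All unit-bids, highest first — top 7: 982 (H-1), 980 (H-2), 973 (F-1), 969 (F-2), 964 (I-1), 962 (F-3), 960 (G-1)
Next rejected bid: $959 (not a price — pay-as-bid).
Each winning unit pays its own bid.
Revenue = 982 + 980 + 973 + 969 + 964 + 962 + 960 = $6,790.

Total revenue: $6,790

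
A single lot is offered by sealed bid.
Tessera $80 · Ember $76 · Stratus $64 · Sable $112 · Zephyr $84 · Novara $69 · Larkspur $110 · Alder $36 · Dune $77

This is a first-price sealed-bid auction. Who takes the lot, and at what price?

First-price sealed-bid auction: the highest bidder wins and pays their own bid.
Bids in order: 112 (Sable) > 110 (Larkspur) > 84 (Zephyr) > 80 (Tessera) > 77 (Dune) > 76 (Ember) > …
Sable is highest → pays own bid, $112.

Sable pays $112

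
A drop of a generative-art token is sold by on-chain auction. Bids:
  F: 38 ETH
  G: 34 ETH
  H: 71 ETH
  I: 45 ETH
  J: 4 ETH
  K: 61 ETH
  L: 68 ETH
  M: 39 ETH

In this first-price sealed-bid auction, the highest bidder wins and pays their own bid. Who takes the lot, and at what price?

H pays 71 ETH

Sorting bids: 71 (H) > 68 (L) > 61 (K) > 45 (I) > 39 (M) > 38 (F) > …
First-price: H pays what they bid, 71 ETH.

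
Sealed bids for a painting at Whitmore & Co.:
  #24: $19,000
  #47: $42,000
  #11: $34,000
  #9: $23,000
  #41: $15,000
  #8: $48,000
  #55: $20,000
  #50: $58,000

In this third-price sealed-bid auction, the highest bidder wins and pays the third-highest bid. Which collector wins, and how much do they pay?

#50 pays $42,000

Third-price sealed-bid auction: the highest bidder wins and pays the third-highest bid.
Bids ranked: 58,000 (#50) > 48,000 (#8) > 42,000 (#47) > 34,000 (#11) > 23,000 (#9) > 20,000 (#55) > …
#50 is highest; pays the third-highest bid, $42,000.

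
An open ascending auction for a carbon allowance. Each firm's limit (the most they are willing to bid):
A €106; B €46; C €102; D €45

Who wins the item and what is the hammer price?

Limits in order: 106 (A) > 102 (C) > 46 (B) > 45 (D)
Once the price passes €102, only A is left; the hammer falls at C's limit of €102.

A wins at €102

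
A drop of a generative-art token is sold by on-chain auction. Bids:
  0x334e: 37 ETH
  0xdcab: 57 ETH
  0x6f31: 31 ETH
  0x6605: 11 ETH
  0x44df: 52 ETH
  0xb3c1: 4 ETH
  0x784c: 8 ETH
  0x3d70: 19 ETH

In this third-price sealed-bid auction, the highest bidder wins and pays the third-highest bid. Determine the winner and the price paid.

0xdcab pays 37 ETH

Sorting bids: 57 (0xdcab) > 52 (0x44df) > 37 (0x334e) > 31 (0x6f31) > 19 (0x3d70) > 11 (0x6605) > …
0xdcab is highest; pays the third-highest bid, 37 ETH.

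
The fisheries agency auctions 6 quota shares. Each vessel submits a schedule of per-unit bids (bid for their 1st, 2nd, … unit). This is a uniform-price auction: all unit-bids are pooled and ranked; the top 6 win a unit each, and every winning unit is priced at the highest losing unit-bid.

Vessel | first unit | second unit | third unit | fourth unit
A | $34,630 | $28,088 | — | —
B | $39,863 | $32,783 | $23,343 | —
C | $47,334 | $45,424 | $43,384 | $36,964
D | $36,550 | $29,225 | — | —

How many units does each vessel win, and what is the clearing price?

Pooled unit-bids ranked (top 6): 47,334 (C-1), 45,424 (C-2), 43,384 (C-3), 39,863 (B-1), 36,964 (C-4), 36,550 (D-1)
The (k+1)-th unit-bid is $34,630.
Allocation: B 1, C 4, D 1.

B 1, C 4, D 1; clearing price $34,630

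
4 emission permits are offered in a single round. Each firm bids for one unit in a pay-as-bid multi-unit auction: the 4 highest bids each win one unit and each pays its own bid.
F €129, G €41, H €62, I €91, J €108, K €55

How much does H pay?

Bids ranked high→low: 129 (F), 108 (J), 91 (I), 62 (H), 55 (K), 41 (G)
Winners (4 units): F, J, I, H.
H wins → own bid €62.

H pays €62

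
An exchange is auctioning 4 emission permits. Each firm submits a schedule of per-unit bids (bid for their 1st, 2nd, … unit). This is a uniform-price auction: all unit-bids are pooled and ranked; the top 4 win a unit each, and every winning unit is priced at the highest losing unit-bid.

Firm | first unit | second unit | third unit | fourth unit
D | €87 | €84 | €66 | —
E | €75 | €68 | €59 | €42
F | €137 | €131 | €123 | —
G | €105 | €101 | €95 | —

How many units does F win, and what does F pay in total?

Merging the schedules and taking the best 4: 137 (F-1), 131 (F-2), 123 (F-3), 105 (G-1)
First bid not allocated: €101.
F wins 3 unit(s) at €101 each.

F: 3 units, pays €303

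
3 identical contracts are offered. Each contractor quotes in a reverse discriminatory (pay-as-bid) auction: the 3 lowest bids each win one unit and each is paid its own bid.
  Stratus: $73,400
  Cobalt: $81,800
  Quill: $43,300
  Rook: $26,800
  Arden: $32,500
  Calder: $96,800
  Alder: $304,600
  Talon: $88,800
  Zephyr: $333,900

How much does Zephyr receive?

Zephyr is paid $0

Ordering the bids: 26,800 (Rook), 32,500 (Arden), 43,300 (Quill), 73,400 (Stratus), 81,800 (Cobalt), …
Lowest 3: Rook, Arden, Quill.
Zephyr does not win → $0.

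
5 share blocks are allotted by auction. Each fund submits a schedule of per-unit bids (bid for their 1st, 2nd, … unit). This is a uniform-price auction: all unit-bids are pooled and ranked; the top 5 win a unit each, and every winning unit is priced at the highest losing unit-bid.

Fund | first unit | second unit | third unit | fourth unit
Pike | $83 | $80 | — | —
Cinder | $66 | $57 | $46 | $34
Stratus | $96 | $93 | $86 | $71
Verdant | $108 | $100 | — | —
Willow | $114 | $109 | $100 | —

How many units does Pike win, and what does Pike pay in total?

Merging the schedules and taking the best 5: 114 (Willow-1), 109 (Willow-2), 108 (Verdant-1), 100 (Verdant-2), 100 (Willow-3)
The (k+1)-th unit-bid is $96.
Pike wins 0 unit(s) at $96 each.

Pike: 0 units, pays $0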